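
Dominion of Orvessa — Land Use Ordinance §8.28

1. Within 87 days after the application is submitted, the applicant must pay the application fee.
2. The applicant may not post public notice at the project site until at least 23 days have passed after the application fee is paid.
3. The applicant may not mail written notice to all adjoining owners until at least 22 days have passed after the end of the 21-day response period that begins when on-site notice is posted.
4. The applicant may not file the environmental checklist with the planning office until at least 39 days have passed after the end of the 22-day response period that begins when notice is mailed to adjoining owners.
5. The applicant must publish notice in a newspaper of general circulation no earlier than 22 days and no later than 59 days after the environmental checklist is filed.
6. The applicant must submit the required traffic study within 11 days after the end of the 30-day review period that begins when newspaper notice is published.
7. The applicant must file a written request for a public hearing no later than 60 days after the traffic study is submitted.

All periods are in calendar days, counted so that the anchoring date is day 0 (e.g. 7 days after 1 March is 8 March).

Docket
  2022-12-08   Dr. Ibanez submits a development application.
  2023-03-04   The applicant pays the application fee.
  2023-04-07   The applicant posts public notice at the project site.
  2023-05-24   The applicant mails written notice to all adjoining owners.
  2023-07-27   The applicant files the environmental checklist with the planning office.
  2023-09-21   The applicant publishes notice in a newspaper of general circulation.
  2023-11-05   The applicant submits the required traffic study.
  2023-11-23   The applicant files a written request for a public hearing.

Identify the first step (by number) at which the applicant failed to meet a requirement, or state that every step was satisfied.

Step 6

(1) due by 2022-12-08 + 87 days = 2023-03-05; done 2023-03-04 — timely.
(2) permitted from 2023-03-04 + 23 days = 2023-03-27 onward; 2023-04-07 is on or after that date.
(3) permitted from 2023-04-28 + 22 days = 2023-05-20 onward; 2023-05-24 is on or after that date.
(4) permitted from 2023-06-15 + 39 days = 2023-07-24 onward; done 2023-07-27, after the minimum wait.
(5) the permitted window runs from 2023-07-27 + 22 = 2023-08-18 to 2023-07-27 + 59 = 2023-09-24; 2023-09-21 falls inside that range.
(6) due by 2023-10-21 + 11 days = 2023-11-01; not done until 2023-11-05, 4 days after the deadline.
The analysis stops there.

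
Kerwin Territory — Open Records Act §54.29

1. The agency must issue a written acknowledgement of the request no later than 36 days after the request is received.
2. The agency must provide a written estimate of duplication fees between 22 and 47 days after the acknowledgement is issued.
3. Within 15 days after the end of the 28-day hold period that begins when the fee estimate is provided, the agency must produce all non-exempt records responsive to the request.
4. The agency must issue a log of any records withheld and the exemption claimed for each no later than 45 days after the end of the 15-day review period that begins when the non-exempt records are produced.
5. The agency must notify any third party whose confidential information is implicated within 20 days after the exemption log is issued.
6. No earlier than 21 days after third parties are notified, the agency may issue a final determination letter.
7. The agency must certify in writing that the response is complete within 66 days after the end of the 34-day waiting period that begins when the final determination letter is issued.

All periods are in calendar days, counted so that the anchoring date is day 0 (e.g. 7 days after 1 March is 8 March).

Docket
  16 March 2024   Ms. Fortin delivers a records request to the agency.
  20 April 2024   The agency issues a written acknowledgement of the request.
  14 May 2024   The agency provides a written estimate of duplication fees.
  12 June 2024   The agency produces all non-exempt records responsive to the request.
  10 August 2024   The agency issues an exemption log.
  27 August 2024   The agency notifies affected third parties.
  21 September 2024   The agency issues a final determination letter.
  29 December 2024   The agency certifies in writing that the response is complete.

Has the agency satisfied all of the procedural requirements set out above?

(1) due by 16 March 2024 + 36 days = 21 April 2024; 20 April 2024 is within that limit.
(2) the permitted window runs from 20 April 2024 + 22 = 12 May 2024 to 20 April 2024 + 47 = 6 June 2024; done 14 May 2024, which is between those dates.
(3) due by 11 June 2024 + 15 days = 26 June 2024; done 12 June 2024 — timely.
(4) due by 27 June 2024 + 45 days = 11 August 2024; completed 10 August 2024, before the deadline.
(5) due by 10 August 2024 + 20 days = 30 August 2024; done 27 August 2024 — timely.
(6) permitted from 27 August 2024 + 21 days = 17 September 2024 onward; done 21 September 2024, after the minimum wait.
(7) due by 25 October 2024 + 66 days = 30 December 2024; 29 December 2024 is within that limit.

Yes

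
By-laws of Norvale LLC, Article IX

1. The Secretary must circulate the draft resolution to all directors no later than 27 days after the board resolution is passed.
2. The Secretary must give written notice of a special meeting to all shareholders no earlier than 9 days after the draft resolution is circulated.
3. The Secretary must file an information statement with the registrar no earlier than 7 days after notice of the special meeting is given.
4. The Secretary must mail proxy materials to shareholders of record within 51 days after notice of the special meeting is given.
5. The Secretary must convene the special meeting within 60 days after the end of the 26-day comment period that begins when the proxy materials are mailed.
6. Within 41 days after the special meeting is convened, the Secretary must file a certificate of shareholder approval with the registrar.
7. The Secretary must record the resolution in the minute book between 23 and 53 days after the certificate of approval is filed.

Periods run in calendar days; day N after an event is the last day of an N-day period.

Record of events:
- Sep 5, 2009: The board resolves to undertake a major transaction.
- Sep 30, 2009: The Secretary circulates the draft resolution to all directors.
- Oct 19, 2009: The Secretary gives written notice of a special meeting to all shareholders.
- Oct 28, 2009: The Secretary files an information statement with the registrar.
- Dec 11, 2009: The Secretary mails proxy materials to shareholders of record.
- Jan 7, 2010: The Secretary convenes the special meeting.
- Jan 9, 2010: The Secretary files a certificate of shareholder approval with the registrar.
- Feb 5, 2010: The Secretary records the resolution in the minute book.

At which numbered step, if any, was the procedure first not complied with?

Step 4

Step 1: 27 days after Sep 5, 2009 (when the board resolution is passed) is Oct 2, 2009; Sep 30, 2009 is within that limit.
Step 2: the earliest permitted date is 9 days after Sep 30, 2009 (when the draft resolution is circulated), i.e. Oct 9, 2009; done Oct 19, 2009 — permitted.
Step 3: the earliest permitted date is 7 days after Oct 19, 2009 (when notice of the special meeting is given), i.e. Oct 26, 2009; Oct 28, 2009 is on or after that date.
Step 4: 51 days after Oct 19, 2009 (when notice of the special meeting is given) is Dec 9, 2009; done Dec 11, 2009 — 2 days late.
That is the first point of non-compliance.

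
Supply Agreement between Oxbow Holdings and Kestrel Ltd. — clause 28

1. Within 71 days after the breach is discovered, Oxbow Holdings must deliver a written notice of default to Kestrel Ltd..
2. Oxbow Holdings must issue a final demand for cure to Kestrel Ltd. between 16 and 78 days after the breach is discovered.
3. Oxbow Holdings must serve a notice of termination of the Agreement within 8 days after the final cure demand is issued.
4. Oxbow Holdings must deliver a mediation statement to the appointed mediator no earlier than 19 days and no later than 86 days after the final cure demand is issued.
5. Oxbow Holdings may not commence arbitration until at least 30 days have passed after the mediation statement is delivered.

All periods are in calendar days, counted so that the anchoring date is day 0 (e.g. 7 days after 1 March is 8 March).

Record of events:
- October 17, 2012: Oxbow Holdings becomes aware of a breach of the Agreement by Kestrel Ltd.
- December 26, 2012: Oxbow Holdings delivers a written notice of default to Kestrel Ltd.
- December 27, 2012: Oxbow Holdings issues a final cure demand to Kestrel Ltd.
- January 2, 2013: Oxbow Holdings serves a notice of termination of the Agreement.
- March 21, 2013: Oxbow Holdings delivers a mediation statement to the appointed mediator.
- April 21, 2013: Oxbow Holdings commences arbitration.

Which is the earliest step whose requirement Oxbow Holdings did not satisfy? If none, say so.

None — every step was satisfied

Step 1: 71 days after October 17, 2012 (when the breach is discovered) is December 27, 2012; done December 26, 2012 — timely.
Step 2: the window is 16–78 days after October 17, 2012 (when the breach is discovered), so November 2, 2012 through January 3, 2013; December 27, 2012 falls inside that range.
Step 3: 8 days after December 27, 2012 (when the final cure demand is issued) is January 4, 2013; January 2, 2013 is within that limit.
Step 4: the window is 19–86 days after December 27, 2012 (when the final cure demand is issued), so January 15, 2013 through March 23, 2013; done March 21, 2013 — within the window.
Step 5: the earliest permitted date is 30 days after March 21, 2013 (when the mediation statement is delivered), i.e. April 20, 2013; done April 21, 2013 — permitted.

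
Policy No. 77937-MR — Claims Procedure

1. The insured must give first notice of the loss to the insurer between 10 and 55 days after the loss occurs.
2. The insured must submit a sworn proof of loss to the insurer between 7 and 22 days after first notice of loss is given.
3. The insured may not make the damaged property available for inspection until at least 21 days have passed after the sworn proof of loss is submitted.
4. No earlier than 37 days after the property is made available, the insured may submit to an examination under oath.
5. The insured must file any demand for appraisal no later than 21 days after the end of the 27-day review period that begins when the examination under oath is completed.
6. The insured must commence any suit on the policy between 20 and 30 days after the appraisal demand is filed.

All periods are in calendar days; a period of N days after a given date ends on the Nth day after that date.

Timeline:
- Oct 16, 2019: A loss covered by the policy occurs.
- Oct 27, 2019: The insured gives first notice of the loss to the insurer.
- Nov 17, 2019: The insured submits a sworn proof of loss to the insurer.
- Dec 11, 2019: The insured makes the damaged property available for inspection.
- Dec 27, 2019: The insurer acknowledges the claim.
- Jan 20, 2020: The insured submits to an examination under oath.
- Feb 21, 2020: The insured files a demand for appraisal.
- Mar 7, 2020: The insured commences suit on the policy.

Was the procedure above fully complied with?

No

Step 1 — 10 and 55 days from Oct 16, 2019 (when the loss occurs) are Oct 26, 2019 and Dec 10, 2019 respectively; done Oct 27, 2019, which is between those dates.
Step 2 — 7 and 22 days from Oct 27, 2019 (when first notice of loss is given) are Nov 3, 2019 and Nov 18, 2019 respectively; Nov 17, 2019 falls inside that range.
Step 3 — must wait 21 days from Nov 17, 2019 (when the sworn proof of loss is submitted), so not before Dec 8, 2019; done Dec 11, 2019, after the minimum wait.
Step 4 — must wait 37 days from Dec 11, 2019 (when the property is made available), so not before Jan 17, 2020; done Jan 20, 2020, after the minimum wait.
Step 5 — counting 21 days from Feb 16, 2020 (end of the 27-day review period, which began when the examination under oath is completed on Jan 20, 2020) gives a deadline of Mar 8, 2020; Feb 21, 2020 is within that limit.
Step 6 — 20 and 30 days from Feb 21, 2020 (when the appraisal demand is filed) are Mar 12, 2020 and Mar 22, 2020 respectively; done Mar 7, 2020 — 5 days before the window opened.
The procedure was therefore not followed at step 6.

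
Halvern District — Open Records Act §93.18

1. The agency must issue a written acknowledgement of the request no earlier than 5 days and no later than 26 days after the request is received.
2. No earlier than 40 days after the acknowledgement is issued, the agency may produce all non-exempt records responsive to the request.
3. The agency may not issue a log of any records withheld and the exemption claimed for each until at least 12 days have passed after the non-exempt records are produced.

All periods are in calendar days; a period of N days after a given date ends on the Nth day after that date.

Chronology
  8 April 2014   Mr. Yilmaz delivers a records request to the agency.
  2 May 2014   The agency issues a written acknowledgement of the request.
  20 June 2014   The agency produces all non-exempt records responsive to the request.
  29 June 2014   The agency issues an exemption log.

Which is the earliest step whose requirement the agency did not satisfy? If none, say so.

Step 3

(1) the permitted window runs from 8 April 2014 + 5 = 13 April 2014 to 8 April 2014 + 26 = 4 May 2014; done 2 May 2014 — within the window.
(2) permitted from 2 May 2014 + 40 days = 11 June 2014 onward; done 20 June 2014, after the minimum wait.
(3) permitted from 20 June 2014 + 12 days = 2 July 2014 onward; 29 June 2014 is 3 days before the earliest permitted date.
The procedure was therefore not followed at step 3.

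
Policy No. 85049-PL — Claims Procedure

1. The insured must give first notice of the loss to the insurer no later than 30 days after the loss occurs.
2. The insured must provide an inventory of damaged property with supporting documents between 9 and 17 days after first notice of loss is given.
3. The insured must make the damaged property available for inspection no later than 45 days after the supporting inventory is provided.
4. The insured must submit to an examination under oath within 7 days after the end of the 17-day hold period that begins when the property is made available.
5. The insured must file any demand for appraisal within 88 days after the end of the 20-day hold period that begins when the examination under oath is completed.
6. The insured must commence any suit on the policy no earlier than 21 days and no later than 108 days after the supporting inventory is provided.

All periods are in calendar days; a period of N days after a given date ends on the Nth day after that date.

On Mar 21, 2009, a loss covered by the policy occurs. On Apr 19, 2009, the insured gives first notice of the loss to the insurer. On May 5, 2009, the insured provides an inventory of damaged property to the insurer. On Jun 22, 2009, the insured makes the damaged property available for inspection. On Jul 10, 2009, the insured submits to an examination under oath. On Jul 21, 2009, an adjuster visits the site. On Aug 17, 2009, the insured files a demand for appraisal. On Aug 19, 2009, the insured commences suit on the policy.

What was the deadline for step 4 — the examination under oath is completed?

Jul 16, 2009

The property is made available on Jun 22, 2009; the 17-day hold period therefore ends Jul 9, 2009, and step 4 runs from that date. 7 days after Jul 9, 2009 is Jul 16, 2009.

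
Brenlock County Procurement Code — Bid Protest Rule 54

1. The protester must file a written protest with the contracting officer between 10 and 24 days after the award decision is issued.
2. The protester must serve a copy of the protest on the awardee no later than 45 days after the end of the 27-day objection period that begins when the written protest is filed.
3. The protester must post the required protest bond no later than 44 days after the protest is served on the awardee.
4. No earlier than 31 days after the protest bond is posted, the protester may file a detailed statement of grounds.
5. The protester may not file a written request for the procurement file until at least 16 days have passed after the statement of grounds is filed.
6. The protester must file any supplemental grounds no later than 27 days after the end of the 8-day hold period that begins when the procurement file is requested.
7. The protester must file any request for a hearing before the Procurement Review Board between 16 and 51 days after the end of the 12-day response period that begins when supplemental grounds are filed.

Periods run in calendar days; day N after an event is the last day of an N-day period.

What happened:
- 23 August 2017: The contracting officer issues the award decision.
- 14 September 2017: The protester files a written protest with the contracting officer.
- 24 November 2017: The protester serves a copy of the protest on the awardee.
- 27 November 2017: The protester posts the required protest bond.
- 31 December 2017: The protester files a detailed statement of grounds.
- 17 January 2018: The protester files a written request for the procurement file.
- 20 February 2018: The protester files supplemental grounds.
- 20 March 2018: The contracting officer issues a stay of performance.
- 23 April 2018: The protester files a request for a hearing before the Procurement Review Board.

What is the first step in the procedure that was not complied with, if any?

None — every step was satisfied

Step 1 — 10 and 24 days from 23 August 2017 (when the award decision is issued) are 2 September 2017 and 16 September 2017 respectively; done 14 September 2017 — within the window.
Step 2 — counting 45 days from 11 October 2017 (end of the 27-day objection period, which began when the written protest is filed on 14 September 2017) gives a deadline of 25 November 2017; completed 24 November 2017, before the deadline.
Step 3 — counting 44 days from 24 November 2017 (when the protest is served on the awardee) gives a deadline of 7 January 2018; done 27 November 2017 — timely.
Step 4 — must wait 31 days from 27 November 2017 (when the protest bond is posted), so not before 28 December 2017; done 31 December 2017 — permitted.
Step 5 — must wait 16 days from 31 December 2017 (when the statement of grounds is filed), so not before 16 January 2018; done 17 January 2018, after the minimum wait.
Step 6 — counting 27 days from 25 January 2018 (end of the 8-day hold period, which began when the procurement file is requested on 17 January 2018) gives a deadline of 21 February 2018; completed 20 February 2018, before the deadline.
Step 7 — 16 and 51 days from 4 March 2018 (end of the 12-day response period, which began when supplemental grounds are filed on 20 February 2018) are 20 March 2018 and 24 April 2018 respectively; 23 April 2018 falls inside that range.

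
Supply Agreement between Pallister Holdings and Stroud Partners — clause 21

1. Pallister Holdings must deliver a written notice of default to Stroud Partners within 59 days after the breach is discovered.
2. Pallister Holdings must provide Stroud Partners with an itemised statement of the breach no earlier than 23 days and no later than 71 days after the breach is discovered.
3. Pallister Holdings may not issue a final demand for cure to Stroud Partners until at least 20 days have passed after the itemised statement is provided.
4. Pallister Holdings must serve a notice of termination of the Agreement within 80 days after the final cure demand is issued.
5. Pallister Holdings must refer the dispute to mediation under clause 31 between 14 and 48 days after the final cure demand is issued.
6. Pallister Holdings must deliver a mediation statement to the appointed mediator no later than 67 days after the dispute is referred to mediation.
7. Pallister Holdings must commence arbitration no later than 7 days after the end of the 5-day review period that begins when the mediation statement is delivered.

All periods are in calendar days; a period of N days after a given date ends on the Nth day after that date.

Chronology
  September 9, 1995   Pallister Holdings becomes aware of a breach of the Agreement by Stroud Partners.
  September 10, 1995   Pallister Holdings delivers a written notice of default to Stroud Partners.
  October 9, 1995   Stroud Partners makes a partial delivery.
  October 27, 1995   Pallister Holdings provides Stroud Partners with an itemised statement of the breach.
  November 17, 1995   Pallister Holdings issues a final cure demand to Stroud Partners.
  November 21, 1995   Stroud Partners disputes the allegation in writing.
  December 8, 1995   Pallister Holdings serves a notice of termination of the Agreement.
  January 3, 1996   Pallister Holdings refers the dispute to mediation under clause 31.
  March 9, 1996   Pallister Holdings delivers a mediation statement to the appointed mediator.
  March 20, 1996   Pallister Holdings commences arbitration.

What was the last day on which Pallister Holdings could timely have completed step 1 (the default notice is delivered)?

Step 1 runs from September 9, 1995, when the breach is discovered. 59 days after September 9, 1995 is November 7, 1995.

November 7, 1995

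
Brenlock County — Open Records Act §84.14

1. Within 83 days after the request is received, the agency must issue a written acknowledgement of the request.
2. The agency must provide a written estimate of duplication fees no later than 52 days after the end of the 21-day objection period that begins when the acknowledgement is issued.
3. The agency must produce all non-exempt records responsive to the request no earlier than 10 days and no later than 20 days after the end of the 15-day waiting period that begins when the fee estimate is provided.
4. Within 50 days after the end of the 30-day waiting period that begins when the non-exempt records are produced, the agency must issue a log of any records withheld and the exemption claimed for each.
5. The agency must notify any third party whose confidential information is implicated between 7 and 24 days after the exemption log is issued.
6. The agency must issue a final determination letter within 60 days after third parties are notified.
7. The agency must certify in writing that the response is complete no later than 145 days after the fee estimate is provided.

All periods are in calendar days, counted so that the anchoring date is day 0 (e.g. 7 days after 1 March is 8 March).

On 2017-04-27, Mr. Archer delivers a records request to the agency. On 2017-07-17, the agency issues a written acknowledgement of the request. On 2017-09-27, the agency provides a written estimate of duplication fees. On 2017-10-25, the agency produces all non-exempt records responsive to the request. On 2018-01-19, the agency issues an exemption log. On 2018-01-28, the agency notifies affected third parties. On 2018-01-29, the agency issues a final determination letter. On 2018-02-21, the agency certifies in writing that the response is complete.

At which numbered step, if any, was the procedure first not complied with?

Step 1: 83 days after 2017-04-27 (when the request is received) is 2017-07-19; 2017-07-17 is within that limit.
Step 2: 52 days after 2017-08-07 (end of the 21-day objection period, which began when the acknowledgement is issued on 2017-07-17) is 2017-09-28; 2017-09-27 is within that limit.
Step 3: the window is 10–20 days after 2017-10-12 (end of the 15-day waiting period, which began when the fee estimate is provided on 2017-09-27), so 2017-10-22 through 2017-11-01; done 2017-10-25 — within the window.
Step 4: 50 days after 2017-11-24 (end of the 30-day waiting period, which began when the non-exempt records are produced on 2017-10-25) is 2018-01-13; 2018-01-19 misses that deadline by 6 days.
That is the first point of non-compliance.

Step 4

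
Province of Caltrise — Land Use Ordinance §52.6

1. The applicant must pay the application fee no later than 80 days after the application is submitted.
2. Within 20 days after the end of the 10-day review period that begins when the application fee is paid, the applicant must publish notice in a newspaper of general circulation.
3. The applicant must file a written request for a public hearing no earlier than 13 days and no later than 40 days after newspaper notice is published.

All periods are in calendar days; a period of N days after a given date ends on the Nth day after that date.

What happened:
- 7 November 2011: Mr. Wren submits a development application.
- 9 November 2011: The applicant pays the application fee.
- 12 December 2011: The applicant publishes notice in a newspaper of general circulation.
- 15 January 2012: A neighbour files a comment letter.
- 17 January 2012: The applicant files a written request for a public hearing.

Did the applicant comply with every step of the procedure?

Step 1: 80 days after 7 November 2011 (when the application is submitted) is 26 January 2012; done 9 November 2011 — timely.
Step 2: 20 days after 19 November 2011 (end of the 10-day review period, which began when the application fee is paid on 9 November 2011) is 9 December 2011; not done until 12 December 2011, 3 days after the deadline.
Later steps need not be reached.

No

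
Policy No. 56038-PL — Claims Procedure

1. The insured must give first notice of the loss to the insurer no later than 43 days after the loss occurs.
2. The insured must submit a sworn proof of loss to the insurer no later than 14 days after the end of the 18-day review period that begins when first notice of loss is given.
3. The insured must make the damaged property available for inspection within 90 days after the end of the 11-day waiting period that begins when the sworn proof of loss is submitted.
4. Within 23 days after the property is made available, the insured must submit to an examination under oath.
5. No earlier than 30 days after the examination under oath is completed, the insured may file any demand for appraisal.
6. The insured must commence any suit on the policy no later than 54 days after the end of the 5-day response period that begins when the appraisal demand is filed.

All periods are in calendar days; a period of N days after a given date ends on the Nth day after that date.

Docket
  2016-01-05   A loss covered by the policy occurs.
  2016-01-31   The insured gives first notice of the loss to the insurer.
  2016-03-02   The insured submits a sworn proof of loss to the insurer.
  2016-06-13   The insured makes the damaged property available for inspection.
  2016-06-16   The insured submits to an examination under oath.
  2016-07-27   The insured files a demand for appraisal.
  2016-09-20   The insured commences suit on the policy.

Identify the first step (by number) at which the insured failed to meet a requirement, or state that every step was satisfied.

Step 1: 43 days after 2016-01-05 (when the loss occurs) is 2016-02-17; 2016-01-31 is within that limit.
Step 2: 14 days after 2016-02-18 (end of the 18-day review period, which began when first notice of loss is given on 2016-01-31) is 2016-03-03; completed 2016-03-02, before the deadline.
Step 3: 90 days after 2016-03-13 (end of the 11-day waiting period, which began when the sworn proof of loss is submitted on 2016-03-02) is 2016-06-11; done 2016-06-13 — 2 days late.

Step 3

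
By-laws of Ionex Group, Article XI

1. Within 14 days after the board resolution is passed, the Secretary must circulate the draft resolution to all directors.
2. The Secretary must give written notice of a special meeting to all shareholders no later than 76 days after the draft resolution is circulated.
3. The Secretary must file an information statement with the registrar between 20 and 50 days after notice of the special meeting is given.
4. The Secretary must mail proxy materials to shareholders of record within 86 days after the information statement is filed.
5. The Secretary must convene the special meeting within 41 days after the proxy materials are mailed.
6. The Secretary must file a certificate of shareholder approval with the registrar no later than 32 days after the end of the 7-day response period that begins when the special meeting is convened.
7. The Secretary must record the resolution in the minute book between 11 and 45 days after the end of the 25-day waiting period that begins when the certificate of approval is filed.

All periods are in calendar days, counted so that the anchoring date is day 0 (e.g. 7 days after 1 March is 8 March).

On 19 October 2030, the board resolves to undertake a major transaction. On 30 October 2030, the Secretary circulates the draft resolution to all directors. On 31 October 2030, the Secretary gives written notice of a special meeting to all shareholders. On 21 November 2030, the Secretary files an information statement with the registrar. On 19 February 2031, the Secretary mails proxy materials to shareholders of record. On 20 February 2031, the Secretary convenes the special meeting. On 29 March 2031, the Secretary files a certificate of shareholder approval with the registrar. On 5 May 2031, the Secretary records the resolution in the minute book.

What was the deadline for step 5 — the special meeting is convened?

1 April 2031

Step 5 runs from 19 February 2031, when the proxy materials are mailed. 41 days after 19 February 2031 is 1 April 2031.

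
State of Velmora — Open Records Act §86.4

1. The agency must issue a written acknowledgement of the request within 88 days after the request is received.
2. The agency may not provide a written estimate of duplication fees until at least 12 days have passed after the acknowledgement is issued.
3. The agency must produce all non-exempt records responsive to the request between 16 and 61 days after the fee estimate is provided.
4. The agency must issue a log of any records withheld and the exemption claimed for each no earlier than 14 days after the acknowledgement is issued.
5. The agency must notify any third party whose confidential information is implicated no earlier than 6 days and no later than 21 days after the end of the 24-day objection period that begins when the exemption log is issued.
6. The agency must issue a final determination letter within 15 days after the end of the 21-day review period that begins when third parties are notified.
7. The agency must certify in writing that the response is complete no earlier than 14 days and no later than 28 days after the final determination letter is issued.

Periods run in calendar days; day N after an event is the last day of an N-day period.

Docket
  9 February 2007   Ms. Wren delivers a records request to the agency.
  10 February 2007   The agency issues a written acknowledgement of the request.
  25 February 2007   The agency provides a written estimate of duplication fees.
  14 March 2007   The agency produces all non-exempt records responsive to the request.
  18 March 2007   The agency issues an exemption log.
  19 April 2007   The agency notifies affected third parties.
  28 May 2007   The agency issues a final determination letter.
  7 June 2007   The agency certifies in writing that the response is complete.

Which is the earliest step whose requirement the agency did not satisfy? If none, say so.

(1) due by 9 February 2007 + 88 days = 8 May 2007; completed 10 February 2007, before the deadline.
(2) permitted from 10 February 2007 + 12 days = 22 February 2007 onward; done 25 February 2007, after the minimum wait.
(3) the permitted window runs from 25 February 2007 + 16 = 13 March 2007 to 25 February 2007 + 61 = 27 April 2007; done 14 March 2007 — within the window.
(4) permitted from 10 February 2007 + 14 days = 24 February 2007 onward; done 18 March 2007, after the minimum wait.
(5) the permitted window runs from 11 April 2007 + 6 = 17 April 2007 to 11 April 2007 + 21 = 2 May 2007; 19 April 2007 falls inside that range.
(6) due by 10 May 2007 + 15 days = 25 May 2007; done 28 May 2007 — 3 days late.
No need to go further; step 6 was not satisfied.

Step 6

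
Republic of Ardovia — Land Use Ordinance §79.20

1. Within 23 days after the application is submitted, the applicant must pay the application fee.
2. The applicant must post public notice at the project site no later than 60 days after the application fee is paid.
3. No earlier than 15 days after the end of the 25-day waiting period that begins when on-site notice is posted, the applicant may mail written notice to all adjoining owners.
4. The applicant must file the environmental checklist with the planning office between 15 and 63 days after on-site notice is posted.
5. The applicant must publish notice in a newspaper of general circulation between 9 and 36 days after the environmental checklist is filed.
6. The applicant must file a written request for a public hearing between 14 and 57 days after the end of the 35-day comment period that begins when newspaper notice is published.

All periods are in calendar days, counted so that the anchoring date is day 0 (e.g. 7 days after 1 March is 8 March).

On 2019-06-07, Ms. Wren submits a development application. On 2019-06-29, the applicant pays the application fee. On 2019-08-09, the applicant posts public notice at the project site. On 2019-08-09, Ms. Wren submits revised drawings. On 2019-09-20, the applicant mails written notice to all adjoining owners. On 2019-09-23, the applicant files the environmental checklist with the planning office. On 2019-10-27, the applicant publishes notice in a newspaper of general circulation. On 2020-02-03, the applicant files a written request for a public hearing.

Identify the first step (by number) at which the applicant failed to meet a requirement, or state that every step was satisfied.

Step 1: 23 days after 2019-06-07 (when the application is submitted) is 2019-06-30; done 2019-06-29 — timely.
Step 2: 60 days after 2019-06-29 (when the application fee is paid) is 2019-08-28; done 2019-08-09 — timely.
Step 3: the earliest permitted date is 15 days after 2019-09-03 (end of the 25-day waiting period, which began when on-site notice is posted on 2019-08-09), i.e. 2019-09-18; done 2019-09-20 — permitted.
Step 4: the window is 15–63 days after 2019-08-09 (when on-site notice is posted), so 2019-08-24 through 2019-10-11; done 2019-09-23 — within the window.
Step 5: the window is 9–36 days after 2019-09-23 (when the environmental checklist is filed), so 2019-10-02 through 2019-10-29; done 2019-10-27, which is between those dates.
Step 6: the window is 14–57 days after 2019-12-01 (end of the 35-day comment period, which began when newspaper notice is published on 2019-10-27), so 2019-12-15 through 2020-01-27; done 2020-02-03 — 7 days after the window closed.
No need to go further; step 6 was not satisfied.

Step 6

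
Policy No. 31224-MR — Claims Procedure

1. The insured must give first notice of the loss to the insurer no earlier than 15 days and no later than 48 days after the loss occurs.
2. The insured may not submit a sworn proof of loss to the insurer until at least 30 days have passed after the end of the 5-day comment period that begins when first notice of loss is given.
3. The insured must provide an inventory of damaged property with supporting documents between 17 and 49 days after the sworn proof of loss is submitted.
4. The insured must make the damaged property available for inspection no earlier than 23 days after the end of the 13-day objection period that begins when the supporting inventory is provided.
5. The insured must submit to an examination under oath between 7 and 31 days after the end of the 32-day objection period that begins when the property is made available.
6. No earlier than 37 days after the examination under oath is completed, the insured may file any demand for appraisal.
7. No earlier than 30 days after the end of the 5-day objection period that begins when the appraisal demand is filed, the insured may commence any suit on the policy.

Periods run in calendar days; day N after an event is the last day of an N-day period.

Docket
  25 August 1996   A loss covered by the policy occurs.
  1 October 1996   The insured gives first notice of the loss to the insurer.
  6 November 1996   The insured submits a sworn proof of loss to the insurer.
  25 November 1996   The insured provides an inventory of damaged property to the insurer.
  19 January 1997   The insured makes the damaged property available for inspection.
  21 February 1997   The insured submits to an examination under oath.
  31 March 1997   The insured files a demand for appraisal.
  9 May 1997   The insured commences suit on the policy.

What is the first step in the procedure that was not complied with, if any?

(1) the permitted window runs from 25 August 1996 + 15 = 9 September 1996 to 25 August 1996 + 48 = 12 October 1996; 1 October 1996 falls inside that range.
(2) permitted from 6 October 1996 + 30 days = 5 November 1996 onward; done 6 November 1996 — permitted.
(3) the permitted window runs from 6 November 1996 + 17 = 23 November 1996 to 6 November 1996 + 49 = 25 December 1996; 25 November 1996 falls inside that range.
(4) permitted from 8 December 1996 + 23 days = 31 December 1996 onward; done 19 January 1997 — permitted.
(5) the permitted window runs from 20 February 1997 + 7 = 27 February 1997 to 20 February 1997 + 31 = 23 March 1997; 21 February 1997 is 6 days too early.
No need to go further; step 5 was not satisfied.

Step 5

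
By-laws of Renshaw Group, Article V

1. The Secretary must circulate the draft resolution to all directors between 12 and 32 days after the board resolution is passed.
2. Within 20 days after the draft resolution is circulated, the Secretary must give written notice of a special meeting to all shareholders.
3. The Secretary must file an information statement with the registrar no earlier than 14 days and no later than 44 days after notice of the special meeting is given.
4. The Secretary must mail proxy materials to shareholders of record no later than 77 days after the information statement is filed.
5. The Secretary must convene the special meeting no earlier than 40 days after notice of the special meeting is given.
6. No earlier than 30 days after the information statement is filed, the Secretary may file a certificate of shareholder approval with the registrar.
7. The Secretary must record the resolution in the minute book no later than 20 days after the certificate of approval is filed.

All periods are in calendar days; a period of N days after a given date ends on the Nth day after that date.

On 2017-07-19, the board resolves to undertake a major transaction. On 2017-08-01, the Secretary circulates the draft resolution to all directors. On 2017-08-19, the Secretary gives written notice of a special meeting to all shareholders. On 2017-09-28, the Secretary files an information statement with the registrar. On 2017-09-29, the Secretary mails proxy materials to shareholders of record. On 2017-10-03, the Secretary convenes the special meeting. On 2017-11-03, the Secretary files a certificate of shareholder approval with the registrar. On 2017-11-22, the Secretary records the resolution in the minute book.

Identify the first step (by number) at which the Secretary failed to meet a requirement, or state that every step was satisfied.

None — every step was satisfied

Step 1: the window is 12–32 days after 2017-07-19 (when the board resolution is passed), so 2017-07-31 through 2017-08-20; done 2017-08-01, which is between those dates.
Step 2: 20 days after 2017-08-01 (when the draft resolution is circulated) is 2017-08-21; done 2017-08-19 — timely.
Step 3: the window is 14–44 days after 2017-08-19 (when notice of the special meeting is given), so 2017-09-02 through 2017-10-02; done 2017-09-28 — within the window.
Step 4: 77 days after 2017-09-28 (when the information statement is filed) is 2017-12-14; done 2017-09-29 — timely.
Step 5: the earliest permitted date is 40 days after 2017-08-19 (when notice of the special meeting is given), i.e. 2017-09-28; done 2017-10-03, after the minimum wait.
Step 6: the earliest permitted date is 30 days after 2017-09-28 (when the information statement is filed), i.e. 2017-10-28; done 2017-11-03, after the minimum wait.
Step 7: 20 days after 2017-11-03 (when the certificate of approval is filed) is 2017-11-23; done 2017-11-22 — timely.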